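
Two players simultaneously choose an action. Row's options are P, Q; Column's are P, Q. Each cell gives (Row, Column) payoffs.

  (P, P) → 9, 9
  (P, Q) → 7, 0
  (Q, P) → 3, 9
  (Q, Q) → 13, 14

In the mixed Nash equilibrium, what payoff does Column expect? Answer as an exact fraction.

Row mixes with probability p on P, chosen so Column is indifferent: 9p + 9(1−p) = 0p + 14(1−p) gives p = 5/14.
Column's expected payoff is 9·5/14 + 9·9/14 = 9.

9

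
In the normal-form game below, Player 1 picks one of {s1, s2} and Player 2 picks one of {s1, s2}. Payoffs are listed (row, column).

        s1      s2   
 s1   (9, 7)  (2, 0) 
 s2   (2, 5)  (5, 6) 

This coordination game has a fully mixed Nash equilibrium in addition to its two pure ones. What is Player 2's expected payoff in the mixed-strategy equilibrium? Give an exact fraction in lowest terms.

21/4

Player 1 mixes with probability p on s1, chosen so Player 2 is indifferent: 7p + 5(1−p) = 0p + 6(1−p) gives p = 1/8.
Player 2's expected payoff is 7·1/8 + 5·7/8 = 21/4.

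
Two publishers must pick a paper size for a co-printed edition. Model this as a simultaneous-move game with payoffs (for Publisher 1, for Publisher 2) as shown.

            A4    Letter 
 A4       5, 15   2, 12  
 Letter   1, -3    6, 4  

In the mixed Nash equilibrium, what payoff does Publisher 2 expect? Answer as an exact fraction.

48/5

Publisher 1 mixes with probability p on A4, chosen so Publisher 2 is indifferent: 15p + (-3)(1−p) = 12p + 4(1−p) gives p = 7/10.
Publisher 2's expected payoff is 15·7/10 + (-3)·3/10 = 48/5.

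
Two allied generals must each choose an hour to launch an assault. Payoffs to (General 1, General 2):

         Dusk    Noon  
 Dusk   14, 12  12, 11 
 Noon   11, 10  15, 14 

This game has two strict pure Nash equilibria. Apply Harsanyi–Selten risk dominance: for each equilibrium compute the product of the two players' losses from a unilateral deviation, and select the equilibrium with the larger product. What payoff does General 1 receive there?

15

At both Dusk: General 1 loses 14 − 11 = 3 by deviating; General 2 loses 12 − 11 = 1. Product = 3·1 = 3.
At both Noon: General 1 loses 15 − 12 = 3 by deviating; General 2 loses 14 − 10 = 4. Product = 3·4 = 12.
12 > 3, so both Noon is risk-dominant. General 1's payoff there is 15.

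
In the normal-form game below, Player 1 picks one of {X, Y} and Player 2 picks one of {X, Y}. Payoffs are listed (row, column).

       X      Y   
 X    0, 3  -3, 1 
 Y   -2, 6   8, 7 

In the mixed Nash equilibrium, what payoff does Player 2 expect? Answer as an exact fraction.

5

Player 1 mixes with probability p on X, chosen so Player 2 is indifferent: 3p + 6(1−p) = 1p + 7(1−p) gives p = 1/3.
Player 2's expected payoff is 3·1/3 + 6·2/3 = 5.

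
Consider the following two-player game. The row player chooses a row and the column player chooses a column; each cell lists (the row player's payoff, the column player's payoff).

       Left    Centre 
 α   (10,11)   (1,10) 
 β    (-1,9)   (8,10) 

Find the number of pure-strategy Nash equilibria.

2

(α, Left): the row player gets 10 (best alternative -1); the column player gets 11 (best alternative 10). Neither deviates — NE.
(β, Centre): the row player gets 8 (best alternative 1); the column player gets 10 (best alternative 9). Neither deviates — NE.
(α, Centre) is not a NE: the row player would switch to β (8 > 1).
No other cell survives both best-response checks, so there are 2 pure NE.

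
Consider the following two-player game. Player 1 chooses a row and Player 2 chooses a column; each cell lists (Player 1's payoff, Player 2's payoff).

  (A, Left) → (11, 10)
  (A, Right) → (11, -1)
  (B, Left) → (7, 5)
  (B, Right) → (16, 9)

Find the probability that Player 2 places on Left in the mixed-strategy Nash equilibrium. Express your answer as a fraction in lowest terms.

5/9

Player 2's mix q on Left must make Player 1 indifferent between A and B.
Player 1's payoff from A: 11q + 11(1−q). From B: 7q + 16(1−q).
Set equal: 4q = 5(1−q) → q = 5/9.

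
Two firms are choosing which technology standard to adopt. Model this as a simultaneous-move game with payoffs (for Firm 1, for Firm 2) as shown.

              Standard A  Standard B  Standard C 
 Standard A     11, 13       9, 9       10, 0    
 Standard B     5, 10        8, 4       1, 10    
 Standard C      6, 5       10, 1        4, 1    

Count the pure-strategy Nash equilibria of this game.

1

Both Standard A: Firm 1 gets 11 (best alternative 6); Firm 2 gets 13 (best alternative 9). Neither deviates — NE.
Both Standard B is not a NE: Firm 1 would switch to Standard C (10 > 8).
No other cell survives both best-response checks, so there is 1 pure NE.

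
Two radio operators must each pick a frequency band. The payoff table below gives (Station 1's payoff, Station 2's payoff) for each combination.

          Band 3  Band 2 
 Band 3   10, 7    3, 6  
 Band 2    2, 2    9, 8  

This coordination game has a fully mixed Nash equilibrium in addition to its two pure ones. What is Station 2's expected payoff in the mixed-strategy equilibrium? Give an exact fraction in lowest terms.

Station 1 mixes with probability p on Band 3, chosen so Station 2 is indifferent: 7p + 2(1−p) = 6p + 8(1−p) gives p = 6/7.
Station 2's expected payoff is 7·6/7 + 2·1/7 = 44/7.

44/7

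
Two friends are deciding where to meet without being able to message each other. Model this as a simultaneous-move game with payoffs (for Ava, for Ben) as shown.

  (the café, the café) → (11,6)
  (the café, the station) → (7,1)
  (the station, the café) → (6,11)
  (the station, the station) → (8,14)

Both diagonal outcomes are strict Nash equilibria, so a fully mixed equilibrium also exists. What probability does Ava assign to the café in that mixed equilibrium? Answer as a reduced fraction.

Ava's mix p on the café must make Ben indifferent between the café and the station.
Ben's payoff from the café: 6p + 11(1−p). From the station: 1p + 14(1−p).
Set equal: 5p = 3(1−p) → p = 3/8.

3/8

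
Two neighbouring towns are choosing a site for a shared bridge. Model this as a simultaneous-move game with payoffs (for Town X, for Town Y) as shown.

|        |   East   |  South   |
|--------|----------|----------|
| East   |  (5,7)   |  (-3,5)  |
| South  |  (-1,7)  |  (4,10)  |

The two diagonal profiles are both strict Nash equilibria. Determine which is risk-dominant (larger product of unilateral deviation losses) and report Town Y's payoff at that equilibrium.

10

At both East: Town X loses 5 − (-1) = 6 by deviating; Town Y loses 7 − 5 = 2. Product = 6·2 = 12.
At both South: Town X loses 4 − (-3) = 7 by deviating; Town Y loses 10 − 7 = 3. Product = 7·3 = 21.
21 > 12, so both South is risk-dominant. Town Y's payoff there is 10.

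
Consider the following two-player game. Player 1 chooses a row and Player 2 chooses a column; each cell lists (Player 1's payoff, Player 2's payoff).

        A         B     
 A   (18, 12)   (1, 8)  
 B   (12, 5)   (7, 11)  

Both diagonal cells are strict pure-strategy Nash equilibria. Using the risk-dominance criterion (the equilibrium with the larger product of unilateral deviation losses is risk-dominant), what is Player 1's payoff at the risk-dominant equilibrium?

At both A: Player 1 loses 18 − 12 = 6 by deviating; Player 2 loses 12 − 8 = 4. Product = 6·4 = 24.
At both B: Player 1 loses 7 − 1 = 6 by deviating; Player 2 loses 11 − 5 = 6. Product = 6·6 = 36.
36 > 24, so both B is risk-dominant. Player 1's payoff there is 7.

7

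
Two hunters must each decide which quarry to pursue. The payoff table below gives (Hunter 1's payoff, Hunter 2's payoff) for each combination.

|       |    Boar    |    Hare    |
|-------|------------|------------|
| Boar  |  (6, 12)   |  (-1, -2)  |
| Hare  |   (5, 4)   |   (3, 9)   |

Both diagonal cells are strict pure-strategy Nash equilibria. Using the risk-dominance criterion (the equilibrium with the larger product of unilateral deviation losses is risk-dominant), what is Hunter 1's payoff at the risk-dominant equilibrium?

At both Boar: Hunter 1 loses 6 − 5 = 1 by deviating; Hunter 2 loses 12 − (-2) = 14. Product = 1·14 = 14.
At both Hare: Hunter 1 loses 3 − (-1) = 4 by deviating; Hunter 2 loses 9 − 4 = 5. Product = 4·5 = 20.
20 > 14, so both Hare is risk-dominant. Hunter 1's payoff there is 3.

3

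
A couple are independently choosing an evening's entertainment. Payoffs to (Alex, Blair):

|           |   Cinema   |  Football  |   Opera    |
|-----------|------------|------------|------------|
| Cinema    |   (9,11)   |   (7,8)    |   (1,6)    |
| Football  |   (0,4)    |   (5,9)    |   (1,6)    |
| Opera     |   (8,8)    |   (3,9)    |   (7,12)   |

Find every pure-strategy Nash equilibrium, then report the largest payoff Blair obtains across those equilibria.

Both Cinema is a pure NE (Alex: 9 ≥ 8; Blair: 11 ≥ 8). Blair gets 11.
Both Opera is a pure NE (Alex: 7 ≥ 1; Blair: 12 ≥ 9). Blair gets 12.
Every other cell has a profitable deviation for at least one player. Highest of {11, 12} is 12.

12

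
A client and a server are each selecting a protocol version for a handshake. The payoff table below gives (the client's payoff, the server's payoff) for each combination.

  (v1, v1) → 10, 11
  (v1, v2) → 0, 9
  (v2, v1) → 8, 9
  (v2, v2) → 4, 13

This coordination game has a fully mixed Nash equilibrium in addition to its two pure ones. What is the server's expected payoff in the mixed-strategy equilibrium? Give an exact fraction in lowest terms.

31/3

The client mixes with probability p on v1, chosen so the server is indifferent: 11p + 9(1−p) = 9p + 13(1−p) gives p = 2/3.
The server's expected payoff is 11·2/3 + 9·1/3 = 31/3.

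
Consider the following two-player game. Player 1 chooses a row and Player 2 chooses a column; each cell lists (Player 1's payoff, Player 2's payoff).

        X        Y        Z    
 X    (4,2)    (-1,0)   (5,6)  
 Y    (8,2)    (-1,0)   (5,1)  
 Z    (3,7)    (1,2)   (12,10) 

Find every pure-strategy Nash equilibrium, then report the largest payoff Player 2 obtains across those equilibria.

10

(Y, X) is a pure NE (Player 1: 8 ≥ 4; Player 2: 2 ≥ 1). Player 2 gets 2.
Both Z is a pure NE (Player 1: 12 ≥ 5; Player 2: 10 ≥ 7). Player 2 gets 10.
Every other cell has a profitable deviation for at least one player. Highest of {2, 10} is 10.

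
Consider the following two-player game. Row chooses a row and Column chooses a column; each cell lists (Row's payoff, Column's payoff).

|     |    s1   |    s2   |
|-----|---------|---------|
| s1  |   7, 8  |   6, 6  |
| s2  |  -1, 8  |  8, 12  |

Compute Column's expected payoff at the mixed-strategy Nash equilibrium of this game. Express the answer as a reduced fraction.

8

Row mixes with probability p on s1, chosen so Column is indifferent: 8p + 8(1−p) = 6p + 12(1−p) gives p = 2/3.
Column's expected payoff is 8·2/3 + 8·1/3 = 8.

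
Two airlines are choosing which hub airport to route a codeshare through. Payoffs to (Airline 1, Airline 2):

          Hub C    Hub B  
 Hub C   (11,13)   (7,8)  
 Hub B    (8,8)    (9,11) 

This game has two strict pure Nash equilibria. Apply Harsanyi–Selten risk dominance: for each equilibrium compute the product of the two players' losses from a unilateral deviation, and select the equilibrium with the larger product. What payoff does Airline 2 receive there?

At both Hub C: Airline 1 loses 11 − 8 = 3 by deviating; Airline 2 loses 13 − 8 = 5. Product = 3·5 = 15.
At both Hub B: Airline 1 loses 9 − 7 = 2 by deviating; Airline 2 loses 11 − 8 = 3. Product = 2·3 = 6.
15 > 6, so both Hub C is risk-dominant. Airline 2's payoff there is 13.

13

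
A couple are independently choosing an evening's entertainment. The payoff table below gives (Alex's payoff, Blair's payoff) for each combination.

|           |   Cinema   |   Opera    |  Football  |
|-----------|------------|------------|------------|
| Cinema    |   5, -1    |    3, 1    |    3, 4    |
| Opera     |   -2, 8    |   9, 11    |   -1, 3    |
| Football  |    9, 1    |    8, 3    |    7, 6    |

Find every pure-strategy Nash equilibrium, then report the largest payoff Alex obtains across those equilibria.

9

Both Opera is a pure NE (Alex: 9 ≥ 8; Blair: 11 ≥ 8). Alex gets 9.
Both Football is a pure NE (Alex: 7 ≥ 3; Blair: 6 ≥ 3). Alex gets 7.
Every other cell has a profitable deviation for at least one player. Highest of {9, 7} is 9.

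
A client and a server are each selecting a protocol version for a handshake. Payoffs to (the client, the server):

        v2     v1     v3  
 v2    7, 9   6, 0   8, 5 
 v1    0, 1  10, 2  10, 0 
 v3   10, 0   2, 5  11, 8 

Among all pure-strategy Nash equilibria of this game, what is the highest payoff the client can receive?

Both v1 is a pure NE (the client: 10 ≥ 6; the server: 2 ≥ 1). The client gets 10.
Both v3 is a pure NE (the client: 11 ≥ 10; the server: 8 ≥ 5). The client gets 11.
Every other cell has a profitable deviation for at least one player. Highest of {10, 11} is 11.

11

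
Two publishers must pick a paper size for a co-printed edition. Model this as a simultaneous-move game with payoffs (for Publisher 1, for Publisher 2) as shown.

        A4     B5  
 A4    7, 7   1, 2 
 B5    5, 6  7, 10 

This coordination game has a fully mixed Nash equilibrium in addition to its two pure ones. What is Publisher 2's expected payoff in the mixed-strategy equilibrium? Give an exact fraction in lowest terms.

Publisher 1 mixes with probability p on A4, chosen so Publisher 2 is indifferent: 7p + 6(1−p) = 2p + 10(1−p) gives p = 4/9.
Publisher 2's expected payoff is 7·4/9 + 6·5/9 = 58/9.

58/9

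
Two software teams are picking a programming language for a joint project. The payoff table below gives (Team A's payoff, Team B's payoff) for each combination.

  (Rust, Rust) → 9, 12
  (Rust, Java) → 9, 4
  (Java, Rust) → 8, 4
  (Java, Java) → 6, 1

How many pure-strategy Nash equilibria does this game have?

1

Both Rust: Team A gets 9 (best alternative 8); Team B gets 12 (best alternative 4). Neither deviates — NE.
Both Java is not a NE: Team A would switch to Rust (9 > 6).
No other cell survives both best-response checks, so there is 1 pure NE.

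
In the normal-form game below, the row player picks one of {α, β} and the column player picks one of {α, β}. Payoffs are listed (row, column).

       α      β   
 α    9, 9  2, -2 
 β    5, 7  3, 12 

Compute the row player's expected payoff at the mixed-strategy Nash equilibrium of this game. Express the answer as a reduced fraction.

17/5

The column player mixes with probability q on α, chosen so the row player is indifferent: 9q + 2(1−q) = 5q + 3(1−q) gives q = 1/5.
The row player's expected payoff (from either row, since indifferent) is 9·1/5 + 2·4/5 = 17/5.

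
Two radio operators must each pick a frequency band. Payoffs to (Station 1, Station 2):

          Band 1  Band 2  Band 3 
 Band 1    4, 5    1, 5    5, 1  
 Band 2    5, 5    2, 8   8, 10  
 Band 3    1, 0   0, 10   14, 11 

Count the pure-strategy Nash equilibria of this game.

Both Band 3: Station 1 gets 14 (best alternative 8); Station 2 gets 11 (best alternative 10). Neither deviates — NE.
Both Band 1 is not a NE: Station 1 would switch to Band 2 (5 > 4).
No other cell survives both best-response checks, so there is 1 pure NE.

1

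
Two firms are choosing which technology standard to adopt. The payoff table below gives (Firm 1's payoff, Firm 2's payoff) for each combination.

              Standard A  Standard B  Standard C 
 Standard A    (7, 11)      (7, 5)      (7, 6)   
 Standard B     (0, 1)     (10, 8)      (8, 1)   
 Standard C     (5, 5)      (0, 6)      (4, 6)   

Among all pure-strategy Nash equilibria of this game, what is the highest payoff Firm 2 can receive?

Both Standard A is a pure NE (Firm 1: 7 ≥ 5; Firm 2: 11 ≥ 6). Firm 2 gets 11.
Both Standard B is a pure NE (Firm 1: 10 ≥ 7; Firm 2: 8 ≥ 1). Firm 2 gets 8.
Every other cell has a profitable deviation for at least one player. Highest of {11, 8} is 11.

11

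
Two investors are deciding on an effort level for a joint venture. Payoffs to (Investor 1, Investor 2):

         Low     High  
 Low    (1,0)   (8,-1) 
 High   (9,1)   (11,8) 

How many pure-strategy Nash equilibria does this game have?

Both High: Investor 1 gets 11 (best alternative 8); Investor 2 gets 8 (best alternative 1). Neither deviates — NE.
Both Low is not a NE: Investor 1 would switch to High (9 > 1).
No other cell survives both best-response checks, so there is 1 pure NE.

1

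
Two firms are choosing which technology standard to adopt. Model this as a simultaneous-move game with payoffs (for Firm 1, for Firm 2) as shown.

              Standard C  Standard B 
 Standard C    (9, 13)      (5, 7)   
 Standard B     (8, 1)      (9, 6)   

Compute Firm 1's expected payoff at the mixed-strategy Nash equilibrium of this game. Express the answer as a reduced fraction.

Firm 2 mixes with probability q on Standard C, chosen so Firm 1 is indifferent: 9q + 5(1−q) = 8q + 9(1−q) gives q = 4/5.
Firm 1's expected payoff (from either row, since indifferent) is 9·4/5 + 5·1/5 = 41/5.

41/5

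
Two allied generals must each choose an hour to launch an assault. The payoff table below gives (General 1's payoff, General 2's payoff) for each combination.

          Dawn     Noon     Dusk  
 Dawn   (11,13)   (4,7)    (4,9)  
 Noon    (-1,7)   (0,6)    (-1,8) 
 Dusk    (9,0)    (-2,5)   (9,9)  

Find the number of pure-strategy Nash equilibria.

Both Dawn: General 1 gets 11 (best alternative 9); General 2 gets 13 (best alternative 9). Neither deviates — NE.
Both Dusk: General 1 gets 9 (best alternative 4); General 2 gets 9 (best alternative 5). Neither deviates — NE.
Both Noon is not a NE: General 1 would switch to Dawn (4 > 0).
No other cell survives both best-response checks, so there are 2 pure NE.

2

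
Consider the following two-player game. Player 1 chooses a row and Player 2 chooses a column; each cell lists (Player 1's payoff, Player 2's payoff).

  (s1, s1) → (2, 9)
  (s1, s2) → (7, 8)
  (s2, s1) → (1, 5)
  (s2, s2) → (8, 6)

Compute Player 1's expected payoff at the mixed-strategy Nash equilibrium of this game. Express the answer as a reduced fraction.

Player 2 mixes with probability q on s1, chosen so Player 1 is indifferent: 2q + 7(1−q) = 1q + 8(1−q) gives q = 1/2.
Player 1's expected payoff (from either row, since indifferent) is 2·1/2 + 7·1/2 = 9/2.

9/2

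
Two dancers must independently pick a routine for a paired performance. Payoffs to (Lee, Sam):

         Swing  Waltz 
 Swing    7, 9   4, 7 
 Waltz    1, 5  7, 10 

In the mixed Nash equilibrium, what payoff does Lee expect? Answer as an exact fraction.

5

Sam mixes with probability q on Swing, chosen so Lee is indifferent: 7q + 4(1−q) = 1q + 7(1−q) gives q = 1/3.
Lee's expected payoff (from either row, since indifferent) is 7·1/3 + 4·2/3 = 5.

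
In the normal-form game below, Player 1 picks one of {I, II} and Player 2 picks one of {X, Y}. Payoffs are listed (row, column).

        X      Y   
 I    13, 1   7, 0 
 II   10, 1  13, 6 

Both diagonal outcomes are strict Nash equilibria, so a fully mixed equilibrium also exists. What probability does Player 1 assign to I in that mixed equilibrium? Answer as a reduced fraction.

5/6

Player 1's mix p on I must make Player 2 indifferent between X and Y.
Player 2's payoff from X: 1p + 1(1−p). From Y: 0p + 6(1−p).
Set equal: 1p = 5(1−p) → p = 5/6.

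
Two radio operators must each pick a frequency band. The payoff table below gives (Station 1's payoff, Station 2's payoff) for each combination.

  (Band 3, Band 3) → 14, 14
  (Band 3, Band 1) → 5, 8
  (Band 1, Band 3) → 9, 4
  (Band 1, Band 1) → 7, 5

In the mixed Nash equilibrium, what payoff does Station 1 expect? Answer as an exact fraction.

53/7

Station 2 mixes with probability q on Band 3, chosen so Station 1 is indifferent: 14q + 5(1−q) = 9q + 7(1−q) gives q = 2/7.
Station 1's expected payoff (from either row, since indifferent) is 14·2/7 + 5·5/7 = 53/7.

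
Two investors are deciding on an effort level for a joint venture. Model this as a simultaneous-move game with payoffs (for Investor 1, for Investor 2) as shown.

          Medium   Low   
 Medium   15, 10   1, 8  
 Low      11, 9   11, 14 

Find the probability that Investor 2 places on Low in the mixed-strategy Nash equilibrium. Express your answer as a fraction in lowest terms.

Investor 2's mix q on Medium must make Investor 1 indifferent between Medium and Low.
Investor 1's payoff from Medium: 15q + 1(1−q). From Low: 11q + 11(1−q).
Set equal: 4q = 10(1−q) → q = 10/14 = 5/7.
Probability on Low is 1 − 5/7 = 2/7.

2/7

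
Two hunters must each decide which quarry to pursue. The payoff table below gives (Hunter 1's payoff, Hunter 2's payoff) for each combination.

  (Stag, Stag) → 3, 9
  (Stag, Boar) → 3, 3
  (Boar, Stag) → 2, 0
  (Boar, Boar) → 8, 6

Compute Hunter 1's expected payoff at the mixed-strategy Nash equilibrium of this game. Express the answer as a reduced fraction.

Hunter 2 mixes with probability q on Stag, chosen so Hunter 1 is indifferent: 3q + 3(1−q) = 2q + 8(1−q) gives q = 5/6.
Hunter 1's expected payoff (from either row, since indifferent) is 3·5/6 + 3·1/6 = 3.

3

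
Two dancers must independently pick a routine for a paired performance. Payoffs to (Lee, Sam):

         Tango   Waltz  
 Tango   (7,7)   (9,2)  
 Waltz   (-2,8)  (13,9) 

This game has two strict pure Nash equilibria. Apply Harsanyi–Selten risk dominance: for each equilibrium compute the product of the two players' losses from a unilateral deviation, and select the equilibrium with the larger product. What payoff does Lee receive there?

At both Tango: Lee loses 7 − (-2) = 9 by deviating; Sam loses 7 − 2 = 5. Product = 9·5 = 45.
At both Waltz: Lee loses 13 − 9 = 4 by deviating; Sam loses 9 − 8 = 1. Product = 4·1 = 4.
45 > 4, so both Tango is risk-dominant. Lee's payoff there is 7.

7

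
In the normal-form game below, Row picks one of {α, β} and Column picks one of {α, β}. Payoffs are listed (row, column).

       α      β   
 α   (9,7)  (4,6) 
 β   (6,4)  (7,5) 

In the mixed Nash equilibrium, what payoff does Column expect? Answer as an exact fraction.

Row mixes with probability p on α, chosen so Column is indifferent: 7p + 4(1−p) = 6p + 5(1−p) gives p = 1/2.
Column's expected payoff is 7·1/2 + 4·1/2 = 11/2.

11/2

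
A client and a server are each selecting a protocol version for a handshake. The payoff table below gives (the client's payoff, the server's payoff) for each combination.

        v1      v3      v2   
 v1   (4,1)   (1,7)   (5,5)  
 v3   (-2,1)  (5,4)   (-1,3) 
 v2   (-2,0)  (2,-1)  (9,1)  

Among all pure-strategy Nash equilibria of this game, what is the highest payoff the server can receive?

4

Both v3 is a pure NE (the client: 5 ≥ 2; the server: 4 ≥ 3). The server gets 4.
Both v2 is a pure NE (the client: 9 ≥ 5; the server: 1 ≥ 0). The server gets 1.
Every other cell has a profitable deviation for at least one player. Highest of {4, 1} is 4.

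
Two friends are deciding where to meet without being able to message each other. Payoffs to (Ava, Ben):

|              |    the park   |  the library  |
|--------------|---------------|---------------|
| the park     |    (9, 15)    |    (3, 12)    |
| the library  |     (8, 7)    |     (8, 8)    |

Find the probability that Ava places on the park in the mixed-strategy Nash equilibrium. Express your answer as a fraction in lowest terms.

Ava's mix p on the park must make Ben indifferent between the park and the library.
Ben's payoff from the park: 15p + 7(1−p). From the library: 12p + 8(1−p).
Set equal: 3p = 1(1−p) → p = 1/4.

1/4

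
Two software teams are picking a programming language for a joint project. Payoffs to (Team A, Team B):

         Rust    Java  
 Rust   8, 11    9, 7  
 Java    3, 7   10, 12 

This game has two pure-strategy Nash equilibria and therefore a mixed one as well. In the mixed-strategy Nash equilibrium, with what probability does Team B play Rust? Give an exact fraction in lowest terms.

1/6

Team B's mix q on Rust must make Team A indifferent between Rust and Java.
Team A's payoff from Rust: 8q + 9(1−q). From Java: 3q + 10(1−q).
Set equal: 5q = 1(1−q) → q = 1/6.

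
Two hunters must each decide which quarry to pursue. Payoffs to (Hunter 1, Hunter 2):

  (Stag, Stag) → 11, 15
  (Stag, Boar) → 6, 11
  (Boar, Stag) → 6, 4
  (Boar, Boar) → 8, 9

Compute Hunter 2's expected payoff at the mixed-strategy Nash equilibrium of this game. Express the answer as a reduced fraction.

91/9

Hunter 1 mixes with probability p on Stag, chosen so Hunter 2 is indifferent: 15p + 4(1−p) = 11p + 9(1−p) gives p = 5/9.
Hunter 2's expected payoff is 15·5/9 + 4·4/9 = 91/9.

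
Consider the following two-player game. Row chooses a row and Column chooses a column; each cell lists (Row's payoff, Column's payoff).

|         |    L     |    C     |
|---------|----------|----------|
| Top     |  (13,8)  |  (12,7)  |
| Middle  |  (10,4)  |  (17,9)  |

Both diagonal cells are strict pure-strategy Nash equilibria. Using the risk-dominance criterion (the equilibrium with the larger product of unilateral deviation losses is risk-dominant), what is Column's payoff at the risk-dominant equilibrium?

9

At (Top, L): Row loses 13 − 10 = 3 by deviating; Column loses 8 − 7 = 1. Product = 3·1 = 3.
At (Middle, C): Row loses 17 − 12 = 5 by deviating; Column loses 9 − 4 = 5. Product = 5·5 = 25.
25 > 3, so (Middle, C) is risk-dominant. Column's payoff there is 9.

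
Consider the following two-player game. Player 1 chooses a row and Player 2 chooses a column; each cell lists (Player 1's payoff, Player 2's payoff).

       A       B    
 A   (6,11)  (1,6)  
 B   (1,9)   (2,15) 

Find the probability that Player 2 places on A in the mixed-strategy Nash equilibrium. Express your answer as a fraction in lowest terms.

Player 2's mix q on A must make Player 1 indifferent between A and B.
Player 1's payoff from A: 6q + 1(1−q). From B: 1q + 2(1−q).
Set equal: 5q = 1(1−q) → q = 1/6.

1/6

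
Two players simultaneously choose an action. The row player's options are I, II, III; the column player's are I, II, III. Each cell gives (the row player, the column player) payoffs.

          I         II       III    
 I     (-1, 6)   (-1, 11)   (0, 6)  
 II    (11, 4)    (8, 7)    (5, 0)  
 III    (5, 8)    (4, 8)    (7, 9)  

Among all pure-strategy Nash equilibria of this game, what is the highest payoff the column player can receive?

Both II is a pure NE (the row player: 8 ≥ 4; the column player: 7 ≥ 4). The column player gets 7.
Both III is a pure NE (the row player: 7 ≥ 5; the column player: 9 ≥ 8). The column player gets 9.
Every other cell has a profitable deviation for at least one player. Highest of {7, 9} is 9.

9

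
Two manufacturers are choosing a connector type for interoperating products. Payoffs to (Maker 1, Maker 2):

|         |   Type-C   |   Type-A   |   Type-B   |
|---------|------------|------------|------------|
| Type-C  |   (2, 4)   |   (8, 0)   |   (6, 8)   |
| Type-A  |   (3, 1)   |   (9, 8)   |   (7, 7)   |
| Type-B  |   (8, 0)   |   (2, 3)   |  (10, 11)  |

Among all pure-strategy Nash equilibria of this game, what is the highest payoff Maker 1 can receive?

Both Type-A is a pure NE (Maker 1: 9 ≥ 8; Maker 2: 8 ≥ 7). Maker 1 gets 9.
Both Type-B is a pure NE (Maker 1: 10 ≥ 7; Maker 2: 11 ≥ 3). Maker 1 gets 10.
Every other cell has a profitable deviation for at least one player. Highest of {9, 10} is 10.

10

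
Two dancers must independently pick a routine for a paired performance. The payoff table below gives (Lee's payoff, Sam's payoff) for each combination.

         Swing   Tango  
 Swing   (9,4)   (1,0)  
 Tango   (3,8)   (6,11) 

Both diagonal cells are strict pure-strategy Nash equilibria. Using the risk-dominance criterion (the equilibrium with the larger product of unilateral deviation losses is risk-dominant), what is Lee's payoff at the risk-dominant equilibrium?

9

At both Swing: Lee loses 9 − 3 = 6 by deviating; Sam loses 4 − 0 = 4. Product = 6·4 = 24.
At both Tango: Lee loses 6 − 1 = 5 by deviating; Sam loses 11 − 8 = 3. Product = 5·3 = 15.
24 > 15, so both Swing is risk-dominant. Lee's payoff there is 9.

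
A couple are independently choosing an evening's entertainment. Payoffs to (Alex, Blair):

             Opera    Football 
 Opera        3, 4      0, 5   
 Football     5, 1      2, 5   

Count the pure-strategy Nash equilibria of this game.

1

Both Football: Alex gets 2 (best alternative 0); Blair gets 5 (best alternative 1). Neither deviates — NE.
Both Opera is not a NE: Alex would switch to Football (5 > 3).
No other cell survives both best-response checks, so there is 1 pure NE.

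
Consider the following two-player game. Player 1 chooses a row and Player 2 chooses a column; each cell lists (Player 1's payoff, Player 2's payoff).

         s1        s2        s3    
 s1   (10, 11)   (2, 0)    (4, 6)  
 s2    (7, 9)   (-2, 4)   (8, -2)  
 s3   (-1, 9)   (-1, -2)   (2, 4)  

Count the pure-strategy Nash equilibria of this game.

Both s1: Player 1 gets 10 (best alternative 7); Player 2 gets 11 (best alternative 6). Neither deviates — NE.
Both s2 is not a NE: Player 1 would switch to s1 (2 > -2).
No other cell survives both best-response checks, so there is 1 pure NE.

1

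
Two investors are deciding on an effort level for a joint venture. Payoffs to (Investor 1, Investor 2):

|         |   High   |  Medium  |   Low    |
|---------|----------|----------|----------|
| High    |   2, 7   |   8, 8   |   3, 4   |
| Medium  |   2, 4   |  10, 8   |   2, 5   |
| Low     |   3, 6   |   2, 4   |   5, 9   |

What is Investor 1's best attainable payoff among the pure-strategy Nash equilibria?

10

Both Medium is a pure NE (Investor 1: 10 ≥ 8; Investor 2: 8 ≥ 5). Investor 1 gets 10.
Both Low is a pure NE (Investor 1: 5 ≥ 3; Investor 2: 9 ≥ 6). Investor 1 gets 5.
Every other cell has a profitable deviation for at least one player. Highest of {10, 5} is 10.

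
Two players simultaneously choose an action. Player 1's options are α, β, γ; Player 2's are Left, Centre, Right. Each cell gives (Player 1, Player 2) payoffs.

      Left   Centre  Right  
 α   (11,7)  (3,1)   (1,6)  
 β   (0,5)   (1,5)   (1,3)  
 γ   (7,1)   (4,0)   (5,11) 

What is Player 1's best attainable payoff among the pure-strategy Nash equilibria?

11

(α, Left) is a pure NE (Player 1: 11 ≥ 7; Player 2: 7 ≥ 6). Player 1 gets 11.
(γ, Right) is a pure NE (Player 1: 5 ≥ 1; Player 2: 11 ≥ 1). Player 1 gets 5.
Every other cell has a profitable deviation for at least one player. Highest of {11, 5} is 11.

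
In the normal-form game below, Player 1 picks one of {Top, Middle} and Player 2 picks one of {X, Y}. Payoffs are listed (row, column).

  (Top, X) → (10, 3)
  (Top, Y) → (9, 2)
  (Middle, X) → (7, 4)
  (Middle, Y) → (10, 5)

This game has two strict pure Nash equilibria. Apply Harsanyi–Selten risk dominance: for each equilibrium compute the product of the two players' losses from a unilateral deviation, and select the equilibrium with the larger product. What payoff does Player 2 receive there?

3

At (Top, X): Player 1 loses 10 − 7 = 3 by deviating; Player 2 loses 3 − 2 = 1. Product = 3·1 = 3.
At (Middle, Y): Player 1 loses 10 − 9 = 1 by deviating; Player 2 loses 5 − 4 = 1. Product = 1·1 = 1.
3 > 1, so (Top, X) is risk-dominant. Player 2's payoff there is 3.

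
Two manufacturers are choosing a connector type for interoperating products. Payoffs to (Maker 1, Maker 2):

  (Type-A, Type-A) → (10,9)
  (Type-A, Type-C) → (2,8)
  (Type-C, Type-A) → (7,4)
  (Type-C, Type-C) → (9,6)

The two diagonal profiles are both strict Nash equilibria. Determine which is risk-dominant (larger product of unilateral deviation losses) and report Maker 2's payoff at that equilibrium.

At both Type-A: Maker 1 loses 10 − 7 = 3 by deviating; Maker 2 loses 9 − 8 = 1. Product = 3·1 = 3.
At both Type-C: Maker 1 loses 9 − 2 = 7 by deviating; Maker 2 loses 6 − 4 = 2. Product = 7·2 = 14.
14 > 3, so both Type-C is risk-dominant. Maker 2's payoff there is 6.

6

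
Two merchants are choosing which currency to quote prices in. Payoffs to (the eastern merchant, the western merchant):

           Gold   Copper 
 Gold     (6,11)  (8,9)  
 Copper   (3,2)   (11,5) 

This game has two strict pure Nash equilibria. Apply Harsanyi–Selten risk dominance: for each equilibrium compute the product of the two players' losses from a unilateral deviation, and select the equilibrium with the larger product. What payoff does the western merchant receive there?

At both Gold: the eastern merchant loses 6 − 3 = 3 by deviating; the western merchant loses 11 − 9 = 2. Product = 3·2 = 6.
At both Copper: the eastern merchant loses 11 − 8 = 3 by deviating; the western merchant loses 5 − 2 = 3. Product = 3·3 = 9.
9 > 6, so both Copper is risk-dominant. The western merchant's payoff there is 5.

5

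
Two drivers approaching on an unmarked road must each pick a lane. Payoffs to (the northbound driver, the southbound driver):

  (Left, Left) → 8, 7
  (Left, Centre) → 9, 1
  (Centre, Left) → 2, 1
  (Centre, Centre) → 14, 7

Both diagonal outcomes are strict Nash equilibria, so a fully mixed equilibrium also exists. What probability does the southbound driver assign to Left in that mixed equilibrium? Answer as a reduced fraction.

5/11

The southbound driver's mix q on Left must make the northbound driver indifferent between Left and Centre.
The northbound driver's payoff from Left: 8q + 9(1−q). From Centre: 2q + 14(1−q).
Set equal: 6q = 5(1−q) → q = 5/11.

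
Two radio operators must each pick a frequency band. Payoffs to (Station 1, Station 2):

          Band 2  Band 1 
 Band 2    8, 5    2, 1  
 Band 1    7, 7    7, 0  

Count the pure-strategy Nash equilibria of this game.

Both Band 2: Station 1 gets 8 (best alternative 7); Station 2 gets 5 (best alternative 1). Neither deviates — NE.
Both Band 1 is not a NE: Station 2 would switch to Band 2 (7 > 0).
No other cell survives both best-response checks, so there is 1 pure NE.

1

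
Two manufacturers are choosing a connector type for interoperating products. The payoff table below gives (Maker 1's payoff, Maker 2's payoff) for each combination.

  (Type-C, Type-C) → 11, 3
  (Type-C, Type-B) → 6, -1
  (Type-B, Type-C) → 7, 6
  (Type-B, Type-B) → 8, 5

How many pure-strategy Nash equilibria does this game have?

1

Both Type-C: Maker 1 gets 11 (best alternative 7); Maker 2 gets 3 (best alternative -1). Neither deviates — NE.
Both Type-B is not a NE: Maker 2 would switch to Type-C (6 > 5).
No other cell survives both best-response checks, so there is 1 pure NE.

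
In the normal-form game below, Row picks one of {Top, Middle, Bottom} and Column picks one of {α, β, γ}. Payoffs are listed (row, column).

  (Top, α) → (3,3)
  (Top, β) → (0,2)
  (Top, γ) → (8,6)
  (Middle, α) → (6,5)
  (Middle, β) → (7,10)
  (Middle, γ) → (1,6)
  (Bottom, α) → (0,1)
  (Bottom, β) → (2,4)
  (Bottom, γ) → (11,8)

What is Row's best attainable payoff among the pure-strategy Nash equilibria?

11

(Middle, β) is a pure NE (Row: 7 ≥ 2; Column: 10 ≥ 6). Row gets 7.
(Bottom, γ) is a pure NE (Row: 11 ≥ 8; Column: 8 ≥ 4). Row gets 11.
Every other cell has a profitable deviation for at least one player. Highest of {7, 11} is 11.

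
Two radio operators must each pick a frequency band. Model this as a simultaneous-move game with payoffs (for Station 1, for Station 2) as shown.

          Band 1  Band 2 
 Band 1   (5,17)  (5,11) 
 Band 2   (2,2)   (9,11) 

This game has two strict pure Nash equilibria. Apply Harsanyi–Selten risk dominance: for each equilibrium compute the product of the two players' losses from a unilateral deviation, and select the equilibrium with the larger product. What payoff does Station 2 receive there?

11

At both Band 1: Station 1 loses 5 − 2 = 3 by deviating; Station 2 loses 17 − 11 = 6. Product = 3·6 = 18.
At both Band 2: Station 1 loses 9 − 5 = 4 by deviating; Station 2 loses 11 − 2 = 9. Product = 4·9 = 36.
36 > 18, so both Band 2 is risk-dominant. Station 2's payoff there is 11.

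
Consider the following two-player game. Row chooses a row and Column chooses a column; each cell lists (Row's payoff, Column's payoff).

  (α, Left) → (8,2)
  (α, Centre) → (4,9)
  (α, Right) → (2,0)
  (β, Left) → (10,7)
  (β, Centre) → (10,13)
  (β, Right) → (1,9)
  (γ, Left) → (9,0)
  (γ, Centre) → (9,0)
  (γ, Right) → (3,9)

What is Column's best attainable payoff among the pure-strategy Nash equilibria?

13

(β, Centre) is a pure NE (Row: 10 ≥ 9; Column: 13 ≥ 9). Column gets 13.
(γ, Right) is a pure NE (Row: 3 ≥ 2; Column: 9 ≥ 0). Column gets 9.
Every other cell has a profitable deviation for at least one player. Highest of {13, 9} is 13.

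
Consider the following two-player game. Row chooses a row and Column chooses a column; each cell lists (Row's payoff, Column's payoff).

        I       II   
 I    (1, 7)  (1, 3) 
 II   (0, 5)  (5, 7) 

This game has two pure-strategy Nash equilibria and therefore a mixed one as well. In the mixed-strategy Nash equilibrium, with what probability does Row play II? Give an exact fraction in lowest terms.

2/3

Row's mix p on I must make Column indifferent between I and II.
Column's payoff from I: 7p + 5(1−p). From II: 3p + 7(1−p).
Set equal: 4p = 2(1−p) → p = 2/6 = 1/3.
Probability on II is 1 − 1/3 = 2/3.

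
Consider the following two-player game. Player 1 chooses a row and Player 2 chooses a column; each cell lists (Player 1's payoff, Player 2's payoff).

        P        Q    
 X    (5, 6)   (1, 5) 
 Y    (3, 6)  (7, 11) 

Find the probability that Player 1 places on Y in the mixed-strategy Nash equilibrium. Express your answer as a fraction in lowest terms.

1/6

Player 1's mix p on X must make Player 2 indifferent between P and Q.
Player 2's payoff from P: 6p + 6(1−p). From Q: 5p + 11(1−p).
Set equal: 1p = 5(1−p) → p = 5/6.
Probability on Y is 1 − 5/6 = 1/6.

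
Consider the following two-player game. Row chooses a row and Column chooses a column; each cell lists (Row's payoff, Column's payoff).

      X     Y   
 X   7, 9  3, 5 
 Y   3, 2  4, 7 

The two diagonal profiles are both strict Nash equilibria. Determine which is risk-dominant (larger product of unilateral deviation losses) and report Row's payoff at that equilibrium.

At both X: Row loses 7 − 3 = 4 by deviating; Column loses 9 − 5 = 4. Product = 4·4 = 16.
At both Y: Row loses 4 − 3 = 1 by deviating; Column loses 7 − 2 = 5. Product = 1·5 = 5.
16 > 5, so both X is risk-dominant. Row's payoff there is 7.

7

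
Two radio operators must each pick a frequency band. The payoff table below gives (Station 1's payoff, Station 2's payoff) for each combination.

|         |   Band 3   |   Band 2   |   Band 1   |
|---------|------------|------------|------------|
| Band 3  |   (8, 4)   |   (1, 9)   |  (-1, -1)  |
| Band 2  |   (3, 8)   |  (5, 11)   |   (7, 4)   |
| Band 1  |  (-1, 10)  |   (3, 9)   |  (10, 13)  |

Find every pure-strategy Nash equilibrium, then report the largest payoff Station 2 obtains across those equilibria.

Both Band 2 is a pure NE (Station 1: 5 ≥ 3; Station 2: 11 ≥ 8). Station 2 gets 11.
Both Band 1 is a pure NE (Station 1: 10 ≥ 7; Station 2: 13 ≥ 10). Station 2 gets 13.
Every other cell has a profitable deviation for at least one player. Highest of {11, 13} is 13.

13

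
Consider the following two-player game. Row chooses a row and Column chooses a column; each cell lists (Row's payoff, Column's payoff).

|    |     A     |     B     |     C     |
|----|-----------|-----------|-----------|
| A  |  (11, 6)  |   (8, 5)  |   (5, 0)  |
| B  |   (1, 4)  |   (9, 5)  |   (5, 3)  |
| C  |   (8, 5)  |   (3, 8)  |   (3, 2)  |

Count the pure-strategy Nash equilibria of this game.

Both A: Row gets 11 (best alternative 8); Column gets 6 (best alternative 5). Neither deviates — NE.
Both B: Row gets 9 (best alternative 8); Column gets 5 (best alternative 4). Neither deviates — NE.
Both C is not a NE: Row would switch to A (5 > 3).
No other cell survives both best-response checks, so there are 2 pure NE.

2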